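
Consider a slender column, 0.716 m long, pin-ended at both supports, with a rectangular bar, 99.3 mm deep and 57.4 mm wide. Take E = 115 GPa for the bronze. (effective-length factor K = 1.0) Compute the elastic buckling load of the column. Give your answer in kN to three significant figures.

P_cr ≈ 3460 kN

Buckling occurs about the weak axis: I_min = h·b³/12 with b = 57.4 mm (the shorter side).
I_min = 99.3×57.4³/12 = 1.565×10^6 mm⁴
I = 1.565×10^6 mm⁴ = 1.565×10^-6 m⁴
Effective length L_e = K·L = 1 × 0.716 = 0.7160 m
P_cr = π²EI / L_e² = π² × 115×10⁹ × 1.565×10^-6 / 0.7160² = 3.465×10^6 N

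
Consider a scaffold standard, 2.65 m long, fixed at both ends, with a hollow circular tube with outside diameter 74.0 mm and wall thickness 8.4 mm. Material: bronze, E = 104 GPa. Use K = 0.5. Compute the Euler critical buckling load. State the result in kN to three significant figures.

Inner diameter d_i = 74.0 − 2×8.4 = 57.20 mm
I = π(d_o⁴ − d_i⁴)/64 = π(74.0⁴ − 57.20⁴)/64 = 9.465×10^5 mm⁴
I = 9.465×10^5 mm⁴ = 9.465×10^-7 m⁴
Effective length L_e = K·L = 0.5 × 2.65 = 1.325 m
P_cr = π²EI / L_e² = π² × 104×10⁹ × 9.465×10^-7 / 1.325² = 5.534×10^5 N

P_cr ≈ 553 kN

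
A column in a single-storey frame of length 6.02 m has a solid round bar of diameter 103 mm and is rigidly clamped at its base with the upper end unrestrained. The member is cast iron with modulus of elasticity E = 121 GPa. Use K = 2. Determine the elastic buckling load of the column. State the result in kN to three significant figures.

I = πd⁴/64 = π×103⁴/64 = 5.525×10^6 mm⁴
I = 5.525×10^6 mm⁴ = 5.525×10^-6 m⁴
Effective length L_e = K·L = 2 × 6.02 = 12.04 m
P_cr = π²EI / L_e² = π² × 121×10⁹ × 5.525×10^-6 / 12.04² = 4.551×10^4 N

P_cr ≈ 45.5 kN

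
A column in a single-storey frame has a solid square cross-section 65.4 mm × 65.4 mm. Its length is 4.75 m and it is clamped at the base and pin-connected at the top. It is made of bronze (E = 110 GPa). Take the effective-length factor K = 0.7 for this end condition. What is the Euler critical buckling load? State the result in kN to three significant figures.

P_cr ≈ 150 kN

I = a⁴/12 = 65.4⁴/12 = 1.525×10^6 mm⁴
I = 1.525×10^6 mm⁴ = 1.525×10^-6 m⁴
Effective length L_e = K·L = 0.7 × 4.75 = 3.325 m
P_cr = π²EI / L_e² = π² × 110×10⁹ × 1.525×10^-6 / 3.325² = 1.497×10^5 N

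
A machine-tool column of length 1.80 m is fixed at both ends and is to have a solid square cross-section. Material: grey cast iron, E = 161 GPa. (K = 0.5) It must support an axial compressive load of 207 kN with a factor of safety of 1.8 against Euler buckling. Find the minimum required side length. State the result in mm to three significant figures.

a ≈ 38.9 mm

Required P_cr = n·P = 1.8 × 207 = 372.6 kN
L_e = K·L = 0.5 × 1.80 = 0.9000 m
Required I = P_cr·L_e²/(π²E) = 3.726×10^5 × 0.9000² / (π² × 1.61×10^11) = 1.899×10^-7 m⁴
I_req = 1.899×10^5 mm⁴
Solid square: I = a⁴/12  ⇒  a = (12I)^(1/4) = (12×1.899×10^5)^(1/4) = 38.9 mm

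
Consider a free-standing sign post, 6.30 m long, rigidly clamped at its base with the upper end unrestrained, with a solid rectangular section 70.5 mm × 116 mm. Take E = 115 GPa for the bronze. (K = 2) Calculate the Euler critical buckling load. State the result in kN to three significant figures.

P_cr ≈ 24.2 kN

Buckling occurs about the weak axis: I_min = h·b³/12 with b = 70.5 mm (the shorter side).
I_min = 116×70.5³/12 = 3.387×10^6 mm⁴
I = 3.387×10^6 mm⁴ = 3.387×10^-6 m⁴
Effective length L_e = K·L = 2 × 6.30 = 12.60 m
P_cr = π²EI / L_e² = π² × 115×10⁹ × 3.387×10^-6 / 12.60² = 2.422×10^4 N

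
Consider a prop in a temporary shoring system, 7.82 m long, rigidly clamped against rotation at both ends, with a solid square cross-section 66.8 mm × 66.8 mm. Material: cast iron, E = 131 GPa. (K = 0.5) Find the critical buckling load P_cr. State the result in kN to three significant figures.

I = a⁴/12 = 66.8⁴/12 = 1.659×10^6 mm⁴
I = 1.659×10^6 mm⁴ = 1.659×10^-6 m⁴
Effective length L_e = K·L = 0.5 × 7.82 = 3.910 m
P_cr = π²EI / L_e² = π² × 131×10⁹ × 1.659×10^-6 / 3.910² = 1.403×10^5 N

P_cr ≈ 140 kN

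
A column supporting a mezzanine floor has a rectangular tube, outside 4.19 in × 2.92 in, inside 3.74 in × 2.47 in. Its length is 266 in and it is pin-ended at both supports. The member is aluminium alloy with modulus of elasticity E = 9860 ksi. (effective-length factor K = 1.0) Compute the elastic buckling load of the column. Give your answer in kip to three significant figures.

P_cr ≈ 5.50 kip

Weak-axis I_min = (h_o·b_o³ − h_i·b_i³)/12 with b_o = 2.92, b_i = 2.470 in (shorter outer/inner sides).
I_min = (4.19×2.92³ − 3.740×2.470³)/12 = 3.997 in⁴
Effective length L_e = K·L = 1 × 266 = 266.0 in
P_cr = π²EI / L_e² = π² × 9860×10³ × 3.997 / 266.0² = 5.497×10^3 lb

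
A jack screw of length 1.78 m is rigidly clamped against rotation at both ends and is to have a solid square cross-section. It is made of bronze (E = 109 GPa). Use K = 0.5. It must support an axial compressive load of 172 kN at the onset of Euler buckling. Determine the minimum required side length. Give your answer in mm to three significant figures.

L_e = K·L = 0.5 × 1.78 = 0.8900 m
Required I = P_cr·L_e²/(π²E) = 1.720×10^5 × 0.8900² / (π² × 1.09×10^11) = 1.266×10^-7 m⁴
I_req = 1.266×10^5 mm⁴
Solid square: I = a⁴/12  ⇒  a = (12I)^(1/4) = (12×1.266×10^5)^(1/4) = 35.1 mm

a ≈ 35.1 mm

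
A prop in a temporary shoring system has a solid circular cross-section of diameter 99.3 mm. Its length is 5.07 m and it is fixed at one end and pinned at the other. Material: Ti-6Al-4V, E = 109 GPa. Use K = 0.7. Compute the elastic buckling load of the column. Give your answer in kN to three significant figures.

I = πd⁴/64 = π×99.3⁴/64 = 4.773×10^6 mm⁴
I = 4.773×10^6 mm⁴ = 4.773×10^-6 m⁴
Effective length L_e = K·L = 0.7 × 5.07 = 3.549 m
P_cr = π²EI / L_e² = π² × 109×10⁹ × 4.773×10^-6 / 3.549² = 4.076×10^5 N

P_cr ≈ 408 kN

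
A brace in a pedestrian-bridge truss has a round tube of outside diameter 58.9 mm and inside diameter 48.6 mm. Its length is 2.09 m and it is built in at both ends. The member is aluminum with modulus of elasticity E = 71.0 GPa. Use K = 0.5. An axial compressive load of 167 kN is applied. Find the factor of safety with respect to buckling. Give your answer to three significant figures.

d_o = 58.9 mm, d_i = 48.6 mm
I = π(d_o⁴ − d_i⁴)/64 = π(58.9⁴ − 48.60⁴)/64 = 3.169×10^5 mm⁴
I = 3.169×10^5 mm⁴ = 3.169×10^-7 m⁴
Effective length L_e = K·L = 0.5 × 2.09 = 1.045 m
P_cr = π²EI / L_e² = π² × 71.0×10⁹ × 3.169×10^-7 / 1.045² = 2.034×10^5 N
Factor of safety n = P_cr / P = 203.37 / 167 = 1.22

n ≈ 1.22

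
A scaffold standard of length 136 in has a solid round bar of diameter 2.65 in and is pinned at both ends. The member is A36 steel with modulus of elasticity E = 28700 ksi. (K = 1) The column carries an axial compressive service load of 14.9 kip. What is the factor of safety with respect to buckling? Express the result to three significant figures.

I = πd⁴/64 = π×2.65⁴/64 = 2.421 in⁴
Effective length L_e = K·L = 1 × 136 = 136.0 in
P_cr = π²EI / L_e² = π² × 28700×10³ × 2.421 / 136.0² = 3.707×10^4 lb
Factor of safety n = P_cr / P = 37.073 / 14.9 = 2.49

n ≈ 2.49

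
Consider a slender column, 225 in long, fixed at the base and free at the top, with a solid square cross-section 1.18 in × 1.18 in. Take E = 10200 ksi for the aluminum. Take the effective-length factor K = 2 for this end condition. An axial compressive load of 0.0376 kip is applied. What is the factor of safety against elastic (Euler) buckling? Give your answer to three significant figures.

n ≈ 2.14

I = a⁴/12 = 1.18⁴/12 = 0.1616 in⁴
Effective length L_e = K·L = 2 × 225 = 450.0 in
P_cr = π²EI / L_e² = π² × 10200×10³ × 0.1616 / 450.0² = 80.32 lb
Factor of safety n = P_cr / P = 0.080320 / 0.0376 = 2.14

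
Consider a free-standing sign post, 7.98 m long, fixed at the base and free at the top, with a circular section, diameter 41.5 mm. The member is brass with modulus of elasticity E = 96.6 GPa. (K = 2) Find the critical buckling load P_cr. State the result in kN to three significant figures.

P_cr ≈ 0.545 kN

I = πd⁴/64 = π×41.5⁴/64 = 1.456×10^5 mm⁴
I = 1.456×10^5 mm⁴ = 1.456×10^-7 m⁴
Effective length L_e = K·L = 2 × 7.98 = 15.96 m
P_cr = π²EI / L_e² = π² × 96.6×10⁹ × 1.456×10^-7 / 15.96² = 545.0 N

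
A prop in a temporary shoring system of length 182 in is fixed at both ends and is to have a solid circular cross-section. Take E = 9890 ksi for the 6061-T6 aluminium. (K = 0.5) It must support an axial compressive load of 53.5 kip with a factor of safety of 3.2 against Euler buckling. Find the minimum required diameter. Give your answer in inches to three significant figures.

d ≈ 4.15 in

Required P_cr = n·P = 3.2 × 53.5 = 171.2 kip
L_e = K·L = 0.5 × 182 = 91.00 in
Required I = P_cr·L_e²/(π²E) = 1.712×10^5 × 91.00² / (π² × 9.89×10^6) = 14.52 in⁴
Solid circle: I = πd⁴/64  ⇒  d = (64I/π)^(1/4) = (64×14.52/π)^(1/4) = 4.15 in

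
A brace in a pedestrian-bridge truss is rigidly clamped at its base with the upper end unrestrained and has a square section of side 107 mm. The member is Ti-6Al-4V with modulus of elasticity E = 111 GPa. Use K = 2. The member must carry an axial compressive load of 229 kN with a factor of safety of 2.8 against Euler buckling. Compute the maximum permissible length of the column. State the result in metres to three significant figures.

L_max ≈ 2.16 m

I = a⁴/12 = 107⁴/12 = 1.092×10^7 mm⁴
I = 1.092×10^-5 m⁴
Required critical load P_cr = n·P = 2.8 × 229 = 641.2 kN = 6.412×10^5 N
From P_cr = π²EI/(K·L)²:  L = (1/K)·√(π²EI/P_cr) = (1/2)·√(π²×1.11×10^11×1.092×10^-5/6.412×10^5)
L = 2.16 m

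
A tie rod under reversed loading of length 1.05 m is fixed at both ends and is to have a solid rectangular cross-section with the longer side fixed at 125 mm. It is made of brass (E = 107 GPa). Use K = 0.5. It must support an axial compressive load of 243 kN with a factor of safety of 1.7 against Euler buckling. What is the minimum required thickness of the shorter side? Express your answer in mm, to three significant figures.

Required P_cr = n·P = 1.7 × 243 = 413.1 kN
L_e = K·L = 0.5 × 1.05 = 0.5250 m
Required I = P_cr·L_e²/(π²E) = 4.131×10^5 × 0.5250² / (π² × 1.07×10^11) = 1.078×10^-7 m⁴
I_req = 1.078×10^5 mm⁴
Rectangle, weak axis: I_min = h·b³/12 with h = 125 mm fixed  ⇒  b = (12I/h)^(1/3) = 21.8 mm

b ≈ 21.8 mm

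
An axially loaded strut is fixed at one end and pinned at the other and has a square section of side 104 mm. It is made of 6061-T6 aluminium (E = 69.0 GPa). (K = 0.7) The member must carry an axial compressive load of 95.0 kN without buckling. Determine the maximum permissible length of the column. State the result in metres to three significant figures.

L_max ≈ 11.9 m

I = a⁴/12 = 104⁴/12 = 9.749×10^6 mm⁴
I = 9.749×10^-6 m⁴
At the buckling limit P_cr = P = 9.500×10^4 N
From P_cr = π²EI/(K·L)²:  L = (1/K)·√(π²EI/P_cr) = (1/0.7)·√(π²×6.90×10^10×9.749×10^-6/9.500×10^4)
L = 11.9 m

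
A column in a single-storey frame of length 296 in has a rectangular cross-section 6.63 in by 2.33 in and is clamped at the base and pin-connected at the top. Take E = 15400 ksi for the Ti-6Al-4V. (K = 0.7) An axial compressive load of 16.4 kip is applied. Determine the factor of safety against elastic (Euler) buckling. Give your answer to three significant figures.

Buckling occurs about the weak axis: I_min = h·b³/12 with b = 2.33 in (the shorter side).
I_min = 6.63×2.33³/12 = 6.989 in⁴
Effective length L_e = K·L = 0.7 × 296 = 207.2 in
P_cr = π²EI / L_e² = π² × 15400×10³ × 6.989 / 207.2² = 2.474×10^4 lb
Factor of safety n = P_cr / P = 24.742 / 16.4 = 1.51

n ≈ 1.51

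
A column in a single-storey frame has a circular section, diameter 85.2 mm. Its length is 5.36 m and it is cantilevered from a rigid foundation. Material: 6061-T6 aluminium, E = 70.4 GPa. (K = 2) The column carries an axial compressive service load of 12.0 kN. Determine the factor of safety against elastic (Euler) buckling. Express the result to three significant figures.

n ≈ 1.30

I = πd⁴/64 = π×85.2⁴/64 = 2.587×10^6 mm⁴
I = 2.587×10^6 mm⁴ = 2.587×10^-6 m⁴
Effective length L_e = K·L = 2 × 5.36 = 10.72 m
P_cr = π²EI / L_e² = π² × 70.4×10⁹ × 2.587×10^-6 / 10.72² = 1.564×10^4 N
Factor of safety n = P_cr / P = 15.639 / 12.0 = 1.30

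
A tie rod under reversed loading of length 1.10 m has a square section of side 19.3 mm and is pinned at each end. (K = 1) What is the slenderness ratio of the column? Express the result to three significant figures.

λ ≈ 197

For a square r = a/√12 = 19.3/√12 = 5.571 mm
L_e = K·L = 1 × 1.10 m = 1.100 m = 1100.0 mm
λ = L_e / r_min = 1100.0 / 5.571 = 197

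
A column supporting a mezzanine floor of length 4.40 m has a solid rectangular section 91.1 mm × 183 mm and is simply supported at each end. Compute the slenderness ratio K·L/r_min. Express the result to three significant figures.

For a rectangle r_min = b/√12 = 91.1/√12 = 26.30 mm
L_e = K·L = 1 × 4.40 m = 4.400 m = 4400.0 mm
λ = L_e / r_min = 4400.0 / 26.30 = 167

λ ≈ 167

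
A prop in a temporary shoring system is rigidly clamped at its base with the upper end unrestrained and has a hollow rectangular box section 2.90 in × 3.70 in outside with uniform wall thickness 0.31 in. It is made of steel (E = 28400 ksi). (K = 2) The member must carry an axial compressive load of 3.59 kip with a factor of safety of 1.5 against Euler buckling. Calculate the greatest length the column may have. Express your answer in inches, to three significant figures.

L_max ≈ 241 in

Inner dimensions: h_i = 3.70 − 2×0.31 = 3.080 in, b_i = 2.90 − 2×0.31 = 2.280 in
Weak-axis I_min = (h_o·b_o³ − h_i·b_i³)/12 with b_o = 2.90, b_i = 2.280 in (shorter outer/inner sides).
I_min = (3.70×2.90³ − 3.080×2.280³)/12 = 4.478 in⁴
Required critical load P_cr = n·P = 1.5 × 3.59 = 5.385 kip = 5.385×10^3 lb
From P_cr = π²EI/(K·L)²:  L = (1/K)·√(π²EI/P_cr) = (1/2)·√(π²×2.84×10^7×4.478/5.385×10^3)
L = 241 in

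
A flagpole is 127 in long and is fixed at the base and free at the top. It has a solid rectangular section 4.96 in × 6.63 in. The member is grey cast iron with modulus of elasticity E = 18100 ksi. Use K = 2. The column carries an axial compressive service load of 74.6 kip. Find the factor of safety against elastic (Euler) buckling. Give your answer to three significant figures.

Buckling occurs about the weak axis: I_min = h·b³/12 with b = 4.96 in (the shorter side).
I_min = 6.63×4.96³/12 = 67.42 in⁴
Effective length L_e = K·L = 2 × 127 = 254.0 in
P_cr = π²EI / L_e² = π² × 18100×10³ × 67.42 / 254.0² = 1.867×10^5 lb
Factor of safety n = P_cr / P = 186.68 / 74.6 = 2.50

n ≈ 2.50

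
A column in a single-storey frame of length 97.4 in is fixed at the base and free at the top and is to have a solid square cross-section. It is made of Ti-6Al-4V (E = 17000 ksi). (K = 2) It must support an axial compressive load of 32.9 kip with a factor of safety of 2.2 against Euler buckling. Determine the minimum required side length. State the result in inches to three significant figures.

a ≈ 3.74 in

Required P_cr = n·P = 2.2 × 32.9 = 72.38 kip
L_e = K·L = 2 × 97.4 = 194.8 in
Required I = P_cr·L_e²/(π²E) = 7.238×10^4 × 194.8² / (π² × 1.70×10^7) = 16.37 in⁴
Solid square: I = a⁴/12  ⇒  a = (12I)^(1/4) = (12×16.37)^(1/4) = 3.74 in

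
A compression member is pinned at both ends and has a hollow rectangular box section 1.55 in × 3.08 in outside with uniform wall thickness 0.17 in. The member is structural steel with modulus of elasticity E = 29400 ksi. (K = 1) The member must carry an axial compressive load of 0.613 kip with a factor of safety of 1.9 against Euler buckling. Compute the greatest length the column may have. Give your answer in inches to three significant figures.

L_max ≈ 371 in

Inner dimensions: h_i = 3.08 − 2×0.17 = 2.740 in, b_i = 1.55 − 2×0.17 = 1.210 in
Weak-axis I_min = (h_o·b_o³ − h_i·b_i³)/12 with b_o = 1.55, b_i = 1.210 in (shorter outer/inner sides).
I_min = (3.08×1.55³ − 2.740×1.210³)/12 = 0.5513 in⁴
Required critical load P_cr = n·P = 1.9 × 0.613 = 1.165 kip = 1.165×10^3 lb
From P_cr = π²EI/(K·L)²:  L = (1/K)·√(π²EI/P_cr) = (1/1)·√(π²×2.94×10^7×0.5513/1.165×10^3)
L = 371 in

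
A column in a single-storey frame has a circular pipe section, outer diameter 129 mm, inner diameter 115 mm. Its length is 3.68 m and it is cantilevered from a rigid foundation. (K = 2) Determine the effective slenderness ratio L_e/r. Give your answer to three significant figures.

d_o = 129 mm, d_i = 115 mm
I = π(d_o⁴ − d_i⁴)/64 = π(129⁴ − 115.0⁴)/64 = 5.008×10^6 mm⁴
A = 2.683×10^3 mm²;  r_min = √(I/A) = √(5.008×10^6/2.683×10^3) = 43.20 mm
L_e = K·L = 2 × 3.68 m = 7.360 m = 7360.0 mm
λ = L_e / r_min = 7360.0 / 43.20 = 170

λ ≈ 170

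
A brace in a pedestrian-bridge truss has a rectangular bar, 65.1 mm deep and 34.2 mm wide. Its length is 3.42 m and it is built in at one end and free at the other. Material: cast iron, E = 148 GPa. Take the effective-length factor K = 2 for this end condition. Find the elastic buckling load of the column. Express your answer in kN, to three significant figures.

Buckling occurs about the weak axis: I_min = h·b³/12 with b = 34.2 mm (the shorter side).
I_min = 65.1×34.2³/12 = 2.170×10^5 mm⁴
I = 2.170×10^5 mm⁴ = 2.170×10^-7 m⁴
Effective length L_e = K·L = 2 × 3.42 = 6.840 m
P_cr = π²EI / L_e² = π² × 148×10⁹ × 2.170×10^-7 / 6.840² = 6.775×10^3 N

P_cr ≈ 6.78 kN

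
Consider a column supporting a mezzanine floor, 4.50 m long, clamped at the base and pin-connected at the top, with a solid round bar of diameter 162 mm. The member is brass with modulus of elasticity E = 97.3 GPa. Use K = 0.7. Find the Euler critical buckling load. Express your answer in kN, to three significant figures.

I = πd⁴/64 = π×162⁴/64 = 3.381×10^7 mm⁴
I = 3.381×10^7 mm⁴ = 3.381×10^-5 m⁴
Effective length L_e = K·L = 0.7 × 4.50 = 3.150 m
P_cr = π²EI / L_e² = π² × 97.3×10⁹ × 3.381×10^-5 / 3.150² = 3.272×10^6 N

P_cr ≈ 3270 kN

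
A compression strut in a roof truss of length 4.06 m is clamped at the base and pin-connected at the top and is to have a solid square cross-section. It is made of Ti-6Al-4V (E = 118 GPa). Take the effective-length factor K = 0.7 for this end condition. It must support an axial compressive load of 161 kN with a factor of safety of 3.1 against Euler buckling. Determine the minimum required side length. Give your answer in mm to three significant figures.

Required P_cr = n·P = 3.1 × 161 = 499.1 kN
L_e = K·L = 0.7 × 4.06 = 2.842 m
Required I = P_cr·L_e²/(π²E) = 4.991×10^5 × 2.842² / (π² × 1.18×10^11) = 3.461×10^-6 m⁴
I_req = 3.461×10^6 mm⁴
Solid square: I = a⁴/12  ⇒  a = (12I)^(1/4) = (12×3.461×10^6)^(1/4) = 80.3 mm

a ≈ 80.3 mm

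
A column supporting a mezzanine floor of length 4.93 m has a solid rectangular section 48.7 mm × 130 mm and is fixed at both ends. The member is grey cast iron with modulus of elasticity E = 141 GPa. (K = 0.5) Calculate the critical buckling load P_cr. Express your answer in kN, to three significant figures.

P_cr ≈ 287 kN

Buckling occurs about the weak axis: I_min = h·b³/12 with b = 48.7 mm (the shorter side).
I_min = 130×48.7³/12 = 1.251×10^6 mm⁴
I = 1.251×10^6 mm⁴ = 1.251×10^-6 m⁴
Effective length L_e = K·L = 0.5 × 4.93 = 2.465 m
P_cr = π²EI / L_e² = π² × 141×10⁹ × 1.251×10^-6 / 2.465² = 2.866×10^5 N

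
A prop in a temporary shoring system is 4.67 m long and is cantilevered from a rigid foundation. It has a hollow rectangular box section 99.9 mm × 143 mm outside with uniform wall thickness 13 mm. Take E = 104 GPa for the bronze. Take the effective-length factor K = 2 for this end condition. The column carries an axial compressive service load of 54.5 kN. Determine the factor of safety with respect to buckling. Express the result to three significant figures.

n ≈ 1.72

Inner dimensions: h_i = 143 − 2×13 = 117.0 mm, b_i = 99.9 − 2×13 = 73.90 mm
Weak-axis I_min = (h_o·b_o³ − h_i·b_i³)/12 with b_o = 99.9, b_i = 73.90 mm (shorter outer/inner sides).
I_min = (143×99.9³ − 117.0×73.90³)/12 = 7.946×10^6 mm⁴
I = 7.946×10^6 mm⁴ = 7.946×10^-6 m⁴
Effective length L_e = K·L = 2 × 4.67 = 9.340 m
P_cr = π²EI / L_e² = π² × 104×10⁹ × 7.946×10^-6 / 9.340² = 9.350×10^4 N
Factor of safety n = P_cr / P = 93.495 / 54.5 = 1.72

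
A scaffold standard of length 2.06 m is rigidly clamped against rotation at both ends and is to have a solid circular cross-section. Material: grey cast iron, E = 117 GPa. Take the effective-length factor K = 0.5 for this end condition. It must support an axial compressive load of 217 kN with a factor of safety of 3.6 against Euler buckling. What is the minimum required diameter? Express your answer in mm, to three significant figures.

d ≈ 61.8 mm

Required P_cr = n·P = 3.6 × 217 = 781.2 kN
L_e = K·L = 0.5 × 2.06 = 1.030 m
Required I = P_cr·L_e²/(π²E) = 7.812×10^5 × 1.030² / (π² × 1.17×10^11) = 7.177×10^-7 m⁴
I_req = 7.177×10^5 mm⁴
Solid circle: I = πd⁴/64  ⇒  d = (64I/π)^(1/4) = (64×7.177×10^5/π)^(1/4) = 61.8 mm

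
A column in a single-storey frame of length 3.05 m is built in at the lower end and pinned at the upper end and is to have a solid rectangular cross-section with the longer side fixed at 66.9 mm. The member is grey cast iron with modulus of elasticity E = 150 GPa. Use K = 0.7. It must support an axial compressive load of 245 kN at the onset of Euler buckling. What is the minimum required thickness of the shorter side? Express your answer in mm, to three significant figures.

b ≈ 51.3 mm

L_e = K·L = 0.7 × 3.05 = 2.135 m
Required I = P_cr·L_e²/(π²E) = 2.450×10^5 × 2.135² / (π² × 1.50×10^11) = 7.543×10^-7 m⁴
I_req = 7.543×10^5 mm⁴
Rectangle, weak axis: I_min = h·b³/12 with h = 66.9 mm fixed  ⇒  b = (12I/h)^(1/3) = 51.3 mm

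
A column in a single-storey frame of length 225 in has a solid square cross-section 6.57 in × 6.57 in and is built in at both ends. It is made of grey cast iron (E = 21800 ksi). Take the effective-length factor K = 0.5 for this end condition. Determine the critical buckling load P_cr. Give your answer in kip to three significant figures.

P_cr ≈ 2640 kip

I = a⁴/12 = 6.57⁴/12 = 155.3 in⁴
Effective length L_e = K·L = 0.5 × 225 = 112.5 in
P_cr = π²EI / L_e² = π² × 21800×10³ × 155.3 / 112.5² = 2.640×10^6 lb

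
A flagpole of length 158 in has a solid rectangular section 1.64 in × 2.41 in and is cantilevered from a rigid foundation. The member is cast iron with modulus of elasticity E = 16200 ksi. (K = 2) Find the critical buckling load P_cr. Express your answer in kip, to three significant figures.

P_cr ≈ 1.42 kip

Buckling occurs about the weak axis: I_min = h·b³/12 with b = 1.64 in (the shorter side).
I_min = 2.41×1.64³/12 = 0.8859 in⁴
Effective length L_e = K·L = 2 × 158 = 316.0 in
P_cr = π²EI / L_e² = π² × 16200×10³ × 0.8859 / 316.0² = 1.418×10^3 lb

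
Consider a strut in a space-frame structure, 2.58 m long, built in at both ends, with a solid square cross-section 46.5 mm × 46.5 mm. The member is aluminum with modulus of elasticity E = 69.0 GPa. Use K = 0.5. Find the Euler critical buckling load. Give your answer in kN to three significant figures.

I = a⁴/12 = 46.5⁴/12 = 3.896×10^5 mm⁴
I = 3.896×10^5 mm⁴ = 3.896×10^-7 m⁴
Effective length L_e = K·L = 0.5 × 2.58 = 1.290 m
P_cr = π²EI / L_e² = π² × 69.0×10⁹ × 3.896×10^-7 / 1.290² = 1.594×10^5 N

P_cr ≈ 159 kN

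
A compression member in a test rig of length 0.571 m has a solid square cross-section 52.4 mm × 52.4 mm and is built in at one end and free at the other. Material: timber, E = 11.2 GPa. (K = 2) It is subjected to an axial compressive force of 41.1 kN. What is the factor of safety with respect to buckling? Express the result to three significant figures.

I = a⁴/12 = 52.4⁴/12 = 6.283×10^5 mm⁴
I = 6.283×10^5 mm⁴ = 6.283×10^-7 m⁴
Effective length L_e = K·L = 2 × 0.571 = 1.142 m
P_cr = π²EI / L_e² = π² × 11.2×10⁹ × 6.283×10^-7 / 1.142² = 5.325×10^4 N
Factor of safety n = P_cr / P = 53.251 / 41.1 = 1.30

n ≈ 1.30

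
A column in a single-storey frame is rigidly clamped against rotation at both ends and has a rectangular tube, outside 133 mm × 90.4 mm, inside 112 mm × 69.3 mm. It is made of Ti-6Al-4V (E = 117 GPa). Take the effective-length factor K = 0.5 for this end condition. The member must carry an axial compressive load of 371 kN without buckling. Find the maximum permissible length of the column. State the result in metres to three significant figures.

L_max ≈ 7.95 m

Weak-axis I_min = (h_o·b_o³ − h_i·b_i³)/12 with b_o = 90.4, b_i = 69.30 mm (shorter outer/inner sides).
I_min = (133×90.4³ − 112.0×69.30³)/12 = 5.082×10^6 mm⁴
I = 5.082×10^-6 m⁴
At the buckling limit P_cr = P = 3.710×10^5 N
From P_cr = π²EI/(K·L)²:  L = (1/K)·√(π²EI/P_cr) = (1/0.5)·√(π²×1.17×10^11×5.082×10^-6/3.710×10^5)
L = 7.95 m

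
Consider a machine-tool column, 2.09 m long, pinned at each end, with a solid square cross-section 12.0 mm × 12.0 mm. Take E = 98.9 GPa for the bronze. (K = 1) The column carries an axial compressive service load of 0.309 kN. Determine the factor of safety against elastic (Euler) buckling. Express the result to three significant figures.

I = a⁴/12 = 12.0⁴/12 = 1.728×10^3 mm⁴
I = 1.728×10^3 mm⁴ = 1.728×10^-9 m⁴
Effective length L_e = K·L = 1 × 2.09 = 2.090 m
P_cr = π²EI / L_e² = π² × 98.9×10⁹ × 1.728×10^-9 / 2.090² = 386.1 N
Factor of safety n = P_cr / P = 0.38614 / 0.309 = 1.25

n ≈ 1.25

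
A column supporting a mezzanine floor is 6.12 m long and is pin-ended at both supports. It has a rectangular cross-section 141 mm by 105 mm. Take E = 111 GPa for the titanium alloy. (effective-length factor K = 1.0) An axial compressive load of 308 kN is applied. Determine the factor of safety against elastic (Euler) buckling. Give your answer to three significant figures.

Buckling occurs about the weak axis: I_min = h·b³/12 with b = 105 mm (the shorter side).
I_min = 141×105³/12 = 1.360×10^7 mm⁴
I = 1.360×10^7 mm⁴ = 1.360×10^-5 m⁴
Effective length L_e = K·L = 1 × 6.12 = 6.120 m
P_cr = π²EI / L_e² = π² × 111×10⁹ × 1.360×10^-5 / 6.120² = 3.979×10^5 N
Factor of safety n = P_cr / P = 397.86 / 308 = 1.29

n ≈ 1.29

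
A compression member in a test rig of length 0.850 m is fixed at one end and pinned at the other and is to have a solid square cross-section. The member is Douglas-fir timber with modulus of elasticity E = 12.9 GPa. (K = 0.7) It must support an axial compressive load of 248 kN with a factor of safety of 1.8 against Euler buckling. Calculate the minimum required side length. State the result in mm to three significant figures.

a ≈ 62.1 mm

Required P_cr = n·P = 1.8 × 248 = 446.4 kN
L_e = K·L = 0.7 × 0.850 = 0.5950 m
Required I = P_cr·L_e²/(π²E) = 4.464×10^5 × 0.5950² / (π² × 1.29×10^10) = 1.241×10^-6 m⁴
I_req = 1.241×10^6 mm⁴
Solid square: I = a⁴/12  ⇒  a = (12I)^(1/4) = (12×1.241×10^6)^(1/4) = 62.1 mm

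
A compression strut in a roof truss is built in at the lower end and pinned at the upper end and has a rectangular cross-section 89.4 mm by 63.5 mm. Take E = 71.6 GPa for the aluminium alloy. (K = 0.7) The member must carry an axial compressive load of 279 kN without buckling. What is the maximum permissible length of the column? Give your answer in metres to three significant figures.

Buckling occurs about the weak axis: I_min = h·b³/12 with b = 63.5 mm (the shorter side).
I_min = 89.4×63.5³/12 = 1.908×10^6 mm⁴
I = 1.908×10^-6 m⁴
At the buckling limit P_cr = P = 2.790×10^5 N
From P_cr = π²EI/(K·L)²:  L = (1/K)·√(π²EI/P_cr) = (1/0.7)·√(π²×7.16×10^10×1.908×10^-6/2.790×10^5)
L = 3.14 m

L_max ≈ 3.14 m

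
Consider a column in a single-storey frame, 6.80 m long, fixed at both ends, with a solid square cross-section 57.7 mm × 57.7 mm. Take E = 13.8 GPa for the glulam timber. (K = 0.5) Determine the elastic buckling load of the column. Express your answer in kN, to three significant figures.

P_cr ≈ 10.9 kN

I = a⁴/12 = 57.7⁴/12 = 9.237×10^5 mm⁴
I = 9.237×10^5 mm⁴ = 9.237×10^-7 m⁴
Effective length L_e = K·L = 0.5 × 6.80 = 3.400 m
P_cr = π²EI / L_e² = π² × 13.8×10⁹ × 9.237×10^-7 / 3.400² = 1.088×10^4 N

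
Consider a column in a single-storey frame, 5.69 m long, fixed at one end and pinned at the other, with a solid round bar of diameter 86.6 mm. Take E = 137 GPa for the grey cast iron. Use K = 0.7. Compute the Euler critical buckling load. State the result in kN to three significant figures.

P_cr ≈ 235 kN

I = πd⁴/64 = π×86.6⁴/64 = 2.761×10^6 mm⁴
I = 2.761×10^6 mm⁴ = 2.761×10^-6 m⁴
Effective length L_e = K·L = 0.7 × 5.69 = 3.983 m
P_cr = π²EI / L_e² = π² × 137×10⁹ × 2.761×10^-6 / 3.983² = 2.353×10^5 N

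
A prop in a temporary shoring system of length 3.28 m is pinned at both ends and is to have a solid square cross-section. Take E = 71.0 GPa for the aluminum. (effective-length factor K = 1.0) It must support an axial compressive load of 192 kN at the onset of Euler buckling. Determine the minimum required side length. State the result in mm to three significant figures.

a ≈ 77.1 mm

L_e = K·L = 1 × 3.28 = 3.280 m
Required I = P_cr·L_e²/(π²E) = 1.920×10^5 × 3.280² / (π² × 7.10×10^10) = 2.948×10^-6 m⁴
I_req = 2.948×10^6 mm⁴
Solid square: I = a⁴/12  ⇒  a = (12I)^(1/4) = (12×2.948×10^6)^(1/4) = 77.1 mm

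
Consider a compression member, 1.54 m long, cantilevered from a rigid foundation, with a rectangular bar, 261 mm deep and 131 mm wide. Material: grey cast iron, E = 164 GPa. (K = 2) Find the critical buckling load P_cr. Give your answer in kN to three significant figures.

Buckling occurs about the weak axis: I_min = h·b³/12 with b = 131 mm (the shorter side).
I_min = 261×131³/12 = 4.890×10^7 mm⁴
I = 4.890×10^7 mm⁴ = 4.890×10^-5 m⁴
Effective length L_e = K·L = 2 × 1.54 = 3.080 m
P_cr = π²EI / L_e² = π² × 164×10⁹ × 4.890×10^-5 / 3.080² = 8.343×10^6 N

P_cr ≈ 8340 kN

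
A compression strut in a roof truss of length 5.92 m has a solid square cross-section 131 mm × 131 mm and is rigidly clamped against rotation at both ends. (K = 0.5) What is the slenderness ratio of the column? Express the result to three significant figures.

I = a⁴/12 = 131⁴/12 = 2.454×10^7 mm⁴
A = 1.716×10^4 mm²;  r_min = √(I/A) = √(2.454×10^7/1.716×10^4) = 37.82 mm
L_e = K·L = 0.5 × 5.92 m = 2.960 m = 2960.0 mm
λ = L_e / r_min = 2960.0 / 37.82 = 78.3

λ ≈ 78.3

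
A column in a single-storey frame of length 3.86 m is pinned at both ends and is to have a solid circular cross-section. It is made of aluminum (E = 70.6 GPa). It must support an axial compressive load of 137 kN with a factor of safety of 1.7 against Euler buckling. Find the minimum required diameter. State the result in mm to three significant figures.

d ≈ 100 mm

Required P_cr = n·P = 1.7 × 137 = 232.9 kN
L_e = K·L = 1 × 3.86 = 3.860 m
Required I = P_cr·L_e²/(π²E) = 2.329×10^5 × 3.860² / (π² × 7.06×10^10) = 4.980×10^-6 m⁴
I_req = 4.980×10^6 mm⁴
Solid circle: I = πd⁴/64  ⇒  d = (64I/π)^(1/4) = (64×4.980×10^6/π)^(1/4) = 100 mm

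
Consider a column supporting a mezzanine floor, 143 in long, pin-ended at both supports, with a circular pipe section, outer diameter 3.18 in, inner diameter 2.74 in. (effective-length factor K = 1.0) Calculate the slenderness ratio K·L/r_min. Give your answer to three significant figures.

d_o = 3.18 in, d_i = 2.74 in
I = π(d_o⁴ − d_i⁴)/64 = π(3.18⁴ − 2.740⁴)/64 = 2.253 in⁴
A = 2.046 in²;  r_min = √(I/A) = √(2.253/2.046) = 1.049 in
L_e = K·L = 1 × 143 = 143.0 in
λ = L_e / r_min = 143.00 / 1.049 = 136

λ ≈ 136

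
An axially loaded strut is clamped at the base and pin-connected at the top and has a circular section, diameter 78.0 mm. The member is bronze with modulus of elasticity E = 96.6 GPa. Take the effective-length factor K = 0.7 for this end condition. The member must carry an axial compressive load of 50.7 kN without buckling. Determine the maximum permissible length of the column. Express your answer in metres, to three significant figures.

L_max ≈ 8.35 m

I = πd⁴/64 = π×78.0⁴/64 = 1.817×10^6 mm⁴
I = 1.817×10^-6 m⁴
At the buckling limit P_cr = P = 5.070×10^4 N
From P_cr = π²EI/(K·L)²:  L = (1/K)·√(π²EI/P_cr) = (1/0.7)·√(π²×9.66×10^10×1.817×10^-6/5.070×10^4)
L = 8.35 m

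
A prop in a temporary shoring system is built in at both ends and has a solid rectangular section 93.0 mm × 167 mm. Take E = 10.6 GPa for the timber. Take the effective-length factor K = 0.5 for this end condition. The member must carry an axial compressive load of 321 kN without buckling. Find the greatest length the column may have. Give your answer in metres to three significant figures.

L_max ≈ 3.82 m

Buckling occurs about the weak axis: I_min = h·b³/12 with b = 93.0 mm (the shorter side).
I_min = 167×93.0³/12 = 1.119×10^7 mm⁴
I = 1.119×10^-5 m⁴
At the buckling limit P_cr = P = 3.210×10^5 N
From P_cr = π²EI/(K·L)²:  L = (1/K)·√(π²EI/P_cr) = (1/0.5)·√(π²×1.06×10^10×1.119×10^-5/3.210×10^5)
L = 3.82 m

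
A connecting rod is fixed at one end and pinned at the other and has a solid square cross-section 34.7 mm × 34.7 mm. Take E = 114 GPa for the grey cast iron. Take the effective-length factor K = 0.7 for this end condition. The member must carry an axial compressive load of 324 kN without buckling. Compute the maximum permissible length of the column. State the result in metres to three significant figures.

L_max ≈ 0.925 m

I = a⁴/12 = 34.7⁴/12 = 1.208×10^5 mm⁴
I = 1.208×10^-7 m⁴
At the buckling limit P_cr = P = 3.240×10^5 N
From P_cr = π²EI/(K·L)²:  L = (1/K)·√(π²EI/P_cr) = (1/0.7)·√(π²×1.14×10^11×1.208×10^-7/3.240×10^5)
L = 0.925 m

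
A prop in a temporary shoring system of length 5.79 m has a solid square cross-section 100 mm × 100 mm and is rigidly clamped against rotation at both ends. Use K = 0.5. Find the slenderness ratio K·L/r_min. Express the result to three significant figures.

λ ≈ 100

For a square r = a/√12 = 100/√12 = 28.87 mm
L_e = K·L = 0.5 × 5.79 m = 2.895 m = 2895.0 mm
λ = L_e / r_min = 2895.0 / 28.87 = 100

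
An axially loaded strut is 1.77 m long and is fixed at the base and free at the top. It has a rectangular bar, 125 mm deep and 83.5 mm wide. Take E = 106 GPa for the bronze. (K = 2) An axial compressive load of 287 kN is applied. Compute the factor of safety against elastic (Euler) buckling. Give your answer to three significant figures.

Buckling occurs about the weak axis: I_min = h·b³/12 with b = 83.5 mm (the shorter side).
I_min = 125×83.5³/12 = 6.064×10^6 mm⁴
I = 6.064×10^6 mm⁴ = 6.064×10^-6 m⁴
Effective length L_e = K·L = 2 × 1.77 = 3.540 m
P_cr = π²EI / L_e² = π² × 106×10⁹ × 6.064×10^-6 / 3.540² = 5.063×10^5 N
Factor of safety n = P_cr / P = 506.28 / 287 = 1.76

n ≈ 1.76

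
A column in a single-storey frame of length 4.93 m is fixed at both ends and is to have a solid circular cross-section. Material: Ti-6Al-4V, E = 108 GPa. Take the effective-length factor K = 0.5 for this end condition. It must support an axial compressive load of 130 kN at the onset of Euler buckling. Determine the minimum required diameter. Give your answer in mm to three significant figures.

d ≈ 62.3 mm

L_e = K·L = 0.5 × 4.93 = 2.465 m
Required I = P_cr·L_e²/(π²E) = 1.300×10^5 × 2.465² / (π² × 1.08×10^11) = 7.411×10^-7 m⁴
I_req = 7.411×10^5 mm⁴
Solid circle: I = πd⁴/64  ⇒  d = (64I/π)^(1/4) = (64×7.411×10^5/π)^(1/4) = 62.3 mm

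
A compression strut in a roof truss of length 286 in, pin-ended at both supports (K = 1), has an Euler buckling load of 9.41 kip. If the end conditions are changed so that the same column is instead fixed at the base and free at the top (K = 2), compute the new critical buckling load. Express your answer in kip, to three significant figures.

P_cr ∝ 1/K², so P_cr,new = P_cr,old × (K_old/K_new)² = 9.41 × (1/2)²
= 9.41 × 0.2500 = 2.35 kip

P_cr ≈ 2.35 kip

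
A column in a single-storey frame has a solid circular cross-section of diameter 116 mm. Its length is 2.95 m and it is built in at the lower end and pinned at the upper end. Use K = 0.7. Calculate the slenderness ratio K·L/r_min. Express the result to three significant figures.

For a solid circle r = d/4 = 116/4 = 29.00 mm
L_e = K·L = 0.7 × 2.95 m = 2.065 m = 2065.0 mm
λ = L_e / r_min = 2065.0 / 29.00 = 71.2

λ ≈ 71.2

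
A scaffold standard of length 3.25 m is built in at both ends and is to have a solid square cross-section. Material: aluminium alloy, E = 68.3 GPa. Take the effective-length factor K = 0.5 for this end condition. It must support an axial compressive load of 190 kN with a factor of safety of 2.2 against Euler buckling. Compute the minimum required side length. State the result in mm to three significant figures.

a ≈ 66.6 mm

Required P_cr = n·P = 2.2 × 190 = 418.0 kN
L_e = K·L = 0.5 × 3.25 = 1.625 m
Required I = P_cr·L_e²/(π²E) = 4.180×10^5 × 1.625² / (π² × 6.83×10^10) = 1.637×10^-6 m⁴
I_req = 1.637×10^6 mm⁴
Solid square: I = a⁴/12  ⇒  a = (12I)^(1/4) = (12×1.637×10^6)^(1/4) = 66.6 mm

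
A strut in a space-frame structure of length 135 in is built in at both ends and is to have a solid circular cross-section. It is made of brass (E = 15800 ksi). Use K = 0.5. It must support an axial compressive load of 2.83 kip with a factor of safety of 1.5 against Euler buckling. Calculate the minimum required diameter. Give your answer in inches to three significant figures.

Required P_cr = n·P = 1.5 × 2.83 = 4.245 kip
L_e = K·L = 0.5 × 135 = 67.50 in
Required I = P_cr·L_e²/(π²E) = 4.245×10^3 × 67.50² / (π² × 1.58×10^7) = 0.1240 in⁴
Solid circle: I = πd⁴/64  ⇒  d = (64I/π)^(1/4) = (64×0.1240/π)^(1/4) = 1.26 in

d ≈ 1.26 in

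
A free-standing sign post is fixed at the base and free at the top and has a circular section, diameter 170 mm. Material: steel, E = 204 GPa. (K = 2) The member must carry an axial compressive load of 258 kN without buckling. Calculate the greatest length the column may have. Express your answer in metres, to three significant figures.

I = πd⁴/64 = π×170⁴/64 = 4.100×10^7 mm⁴
I = 4.100×10^-5 m⁴
At the buckling limit P_cr = P = 2.580×10^5 N
From P_cr = π²EI/(K·L)²:  L = (1/K)·√(π²EI/P_cr) = (1/2)·√(π²×2.04×10^11×4.100×10^-5/2.580×10^5)
L = 8.94 m

L_max ≈ 8.94 m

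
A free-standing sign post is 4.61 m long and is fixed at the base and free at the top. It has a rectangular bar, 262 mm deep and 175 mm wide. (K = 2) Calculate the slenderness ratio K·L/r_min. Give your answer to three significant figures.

λ ≈ 183

For a rectangle r_min = b/√12 = 175/√12 = 50.52 mm
L_e = K·L = 2 × 4.61 m = 9.220 m = 9220.0 mm
λ = L_e / r_min = 9220.0 / 50.52 = 183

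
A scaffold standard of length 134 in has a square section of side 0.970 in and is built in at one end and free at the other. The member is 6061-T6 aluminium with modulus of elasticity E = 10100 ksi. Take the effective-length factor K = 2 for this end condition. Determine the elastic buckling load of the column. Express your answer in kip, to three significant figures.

P_cr ≈ 0.102 kip

I = a⁴/12 = 0.970⁴/12 = 7.377×10^-2 in⁴
Effective length L_e = K·L = 2 × 134 = 268.0 in
P_cr = π²EI / L_e² = π² × 10100×10³ × 7.377×10^-2 / 268.0² = 102.4 lb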